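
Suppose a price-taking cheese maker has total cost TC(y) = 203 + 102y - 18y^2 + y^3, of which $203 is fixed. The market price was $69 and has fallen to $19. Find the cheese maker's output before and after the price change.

MC = 102 - 36y + 3y^2; the shutdown threshold is min AVC = $21 (at y = 9).
With P = $69 above the shutdown price, P = MC gives y = 11.
At P = $19 < min AVC = $21, price no longer covers variable cost at any output, so the firm shuts down: y = 0.

Output falls from 11 to 0 (the firm shuts down)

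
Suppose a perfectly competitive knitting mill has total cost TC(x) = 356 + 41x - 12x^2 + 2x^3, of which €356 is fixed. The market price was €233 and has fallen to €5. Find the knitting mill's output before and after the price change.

Output falls from 8 to 0 (the firm shuts down)

AVC = 41 - 12x + 2x^2, minimized at x = 3 where min AVC = €23. MC = 41 - 24x + 6x^2.
With P = €233 above the shutdown price, P = MC gives x = 8.
At P = €5 < min AVC = €23, price no longer covers variable cost at any output, so the firm shuts down: x = 0.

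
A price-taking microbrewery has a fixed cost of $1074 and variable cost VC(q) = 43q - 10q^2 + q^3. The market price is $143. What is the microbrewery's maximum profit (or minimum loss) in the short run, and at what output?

Profit = -$74 at q = 10

AVC = 43 - 10q + q^2 has its minimum $18 at q = 5; price $143 clears that bar, so the firm operates.
MC = 43 - 20q + 3q^2. Setting P = MC and taking the root on the rising branch gives q* = 10.
TR = 143·10 = 1430. TC = 1074 + 430 = 1504. Profit = 1430 − 1504 = -$74.
That loss of $74 beats the $1074 the firm would lose by shutting down; producing recovers $1000 of fixed cost.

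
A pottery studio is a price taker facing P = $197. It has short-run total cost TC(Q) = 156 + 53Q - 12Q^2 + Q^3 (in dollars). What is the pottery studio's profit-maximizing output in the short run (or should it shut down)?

Produce at Q = 12

Variable cost is VC = 53Q - 12Q^2 + Q^3, so AVC = VC/Q = 53 - 12Q + Q^2 and MC = dTC/dQ = 53 - 24Q + 3Q^2.
The AVC parabola has its vertex at Q = 12/2 = 6, where AVC = 53 - 12·6 + 6^2 = $17.
P = $197 exceeds min AVC = $17, so the firm stays open.
Set P = MC: 197 = 53 - 24Q + 3Q^2 → -144 - 24Q + 3Q^2 = 0. The roots are Q = -4 and Q = 12; the profit-maximizing output is on the rising part of MC, so Q* = 12.
Check: AVC at Q = 12 is $53 ≤ P, so revenue covers variable cost.
Profit = P·Q − TC = 197·12 − 792 = $1572.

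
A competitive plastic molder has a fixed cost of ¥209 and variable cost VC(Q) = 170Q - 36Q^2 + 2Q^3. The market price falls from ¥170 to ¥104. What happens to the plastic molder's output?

AVC = 170 - 36Q + 2Q^2, minimized at Q = 9 where min AVC = ¥8. MC = 170 - 72Q + 6Q^2.
At P = ¥170 ≥ min AVC, set P = MC on the rising branch: Q = 12.
At P = ¥104 ≥ min AVC, set P = MC: Q = 11. The firm stays open but cuts output.

Output falls from 12 to 11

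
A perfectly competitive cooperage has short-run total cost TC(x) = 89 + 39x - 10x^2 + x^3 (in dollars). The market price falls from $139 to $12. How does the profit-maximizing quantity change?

Output falls from 10 to 0 (the firm shuts down)

MC = 39 - 20x + 3x^2; the shutdown threshold is min AVC = $14 (at x = 5).
With P = $139 above the shutdown price, P = MC gives x = 10.
At P = $12 < min AVC = $14, price no longer covers variable cost at any output, so the firm shuts down: x = 0.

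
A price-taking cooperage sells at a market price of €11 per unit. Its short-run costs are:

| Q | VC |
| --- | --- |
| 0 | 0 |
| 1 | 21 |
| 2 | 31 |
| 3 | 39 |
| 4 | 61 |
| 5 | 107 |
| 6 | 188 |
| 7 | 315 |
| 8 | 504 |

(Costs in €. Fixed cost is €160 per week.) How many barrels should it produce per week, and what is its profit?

Tabulate TR − TC: Q=0: -160; Q=1: -170; Q=2: -169; Q=3: -166; Q=4: -177; Q=5: -212; Q=6: -282; Q=7: -398; Q=8: -576.
Profit is highest at Q = 0. Equivalently, the lowest AVC in the table is 39/3 ≈ €13 at Q = 3, and P = €11 falls below it — price never covers variable cost, so the firm shuts down and loses only its fixed cost.

Q = 0 (shut down); profit = -€160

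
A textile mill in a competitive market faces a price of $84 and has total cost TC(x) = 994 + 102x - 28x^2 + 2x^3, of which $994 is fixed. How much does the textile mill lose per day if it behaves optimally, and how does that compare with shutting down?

Profit = -$346 at x = 9

AVC = 102 - 28x + 2x^2 has its minimum $4 at x = 7; price $84 clears that bar, so the firm operates.
With MC = 102 - 56x + 6x^2, P = MC on the upward-sloping part at x* = 9.
TR = 84·9 = 756. TC = 994 + 108 = 1102. Profit = 756 − 1102 = -$346.
By producing, the firm covers all variable cost plus $648 of fixed cost; shutting down would lose the full $994.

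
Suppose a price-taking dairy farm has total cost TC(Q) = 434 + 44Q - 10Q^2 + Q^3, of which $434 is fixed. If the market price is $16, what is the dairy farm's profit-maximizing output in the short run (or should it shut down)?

Variable cost is VC = 44Q - 10Q^2 + Q^3, so AVC = VC/Q = 44 - 10Q + Q^2 and MC = dTC/dQ = 44 - 20Q + 3Q^2.
AVC hits its minimum where MC = AVC, at Q = 5, giving min AVC = 44 - 10·5 + 5^2 = $19.
Since P = $16 < min AVC = $19, price fails to cover variable cost at any output.
Shutting down limits the loss to fixed cost, $434.

Shut down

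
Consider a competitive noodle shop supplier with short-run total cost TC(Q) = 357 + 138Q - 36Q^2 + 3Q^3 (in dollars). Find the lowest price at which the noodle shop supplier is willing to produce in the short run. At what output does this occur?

Short-run supply begins at min AVC. From VC = 138Q - 36Q^2 + 3Q^3, AVC = 138 - 36Q + 3Q^2.
At the minimum of AVC, MC = AVC. MC = 138 - 72Q + 9Q^2; setting MC = AVC gives 6Q^2 - 36Q = 0, so Q = 6. min AVC = 30.
So the shutdown price is $30.

$30 per unit, at Q = 6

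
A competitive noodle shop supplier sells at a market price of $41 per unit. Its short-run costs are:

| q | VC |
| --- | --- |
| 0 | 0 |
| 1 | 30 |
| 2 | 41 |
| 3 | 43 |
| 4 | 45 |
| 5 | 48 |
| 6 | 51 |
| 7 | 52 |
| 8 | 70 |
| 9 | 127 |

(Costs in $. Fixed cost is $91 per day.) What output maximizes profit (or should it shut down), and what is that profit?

q = 8; profit = $167

Profit at each row (π = 41q − TC): q=0: -91; q=1: -80; q=2: -50; q=3: -11; q=4: 28; q=5: 66; q=6: 104; q=7: 144; q=8: 167; q=9: 151.
Profit is maximized at q = 8. AVC there is 70/8 = $8.75 ≤ P, so producing beats shutting down (which would give -$91).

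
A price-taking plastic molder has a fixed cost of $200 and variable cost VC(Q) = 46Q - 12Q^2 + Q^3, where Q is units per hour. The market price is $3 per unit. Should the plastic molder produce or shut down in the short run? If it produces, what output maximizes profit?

Shut down

Variable cost is VC = 46Q - 12Q^2 + Q^3, so AVC = VC/Q = 46 - 12Q + Q^2 and MC = dTC/dQ = 46 - 24Q + 3Q^2.
The AVC parabola has its vertex at Q = 12/2 = 6, where AVC = 46 - 12·6 + 6^2 = $10.
With P < min AVC ($3 < $10), every unit sold adds to the loss.
Best response: produce nothing and absorb the $200 fixed cost.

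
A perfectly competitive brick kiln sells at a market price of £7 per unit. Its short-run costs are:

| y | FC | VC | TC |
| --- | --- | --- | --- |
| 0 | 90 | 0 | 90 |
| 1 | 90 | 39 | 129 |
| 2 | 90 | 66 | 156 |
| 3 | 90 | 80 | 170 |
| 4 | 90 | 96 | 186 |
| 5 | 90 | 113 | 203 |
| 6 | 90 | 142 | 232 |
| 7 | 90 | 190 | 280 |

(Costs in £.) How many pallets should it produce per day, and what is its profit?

Tabulate TR − TC: y=0: -90; y=1: -122; y=2: -142; y=3: -149; y=4: -158; y=5: -168; y=6: -190; y=7: -231.
Profit is highest at y = 0. Equivalently, the lowest AVC in the table is 113/5 ≈ £22.60 at y = 5, and P = £7 falls below it — price never covers variable cost, so the firm shuts down and loses only its fixed cost.

y = 0 (shut down); profit = -£90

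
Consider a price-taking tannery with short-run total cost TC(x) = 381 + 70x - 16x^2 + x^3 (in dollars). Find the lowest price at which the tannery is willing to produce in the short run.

$6 per unit

The shutdown price is the minimum of AVC. VC = 70x - 16x^2 + x^3, so AVC = 70 - 16x + x^2.
dAVC/dx = -16 + 2x = 0 gives x = 8. min AVC = 70 - 16·8 + 8^2 = 6.
The firm shuts down for any P below $6.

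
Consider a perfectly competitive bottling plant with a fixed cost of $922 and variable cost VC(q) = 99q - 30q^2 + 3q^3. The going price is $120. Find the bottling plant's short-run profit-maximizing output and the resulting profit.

AVC = 99 - 30q + 3q^2 has its minimum $24 at q = 5; price $120 clears that bar, so the firm operates.
With MC = 99 - 60q + 9q^2, P = MC on the upward-sloping part at q* = 7.
TR = 120·7 = 840. TC = 922 + 252 = 1174. Profit = 840 − 1174 = -$334.
Shutting down would mean losing the fixed cost of $922, so operating at a loss of $334 is better by $588.

Profit = -$334 at q = 7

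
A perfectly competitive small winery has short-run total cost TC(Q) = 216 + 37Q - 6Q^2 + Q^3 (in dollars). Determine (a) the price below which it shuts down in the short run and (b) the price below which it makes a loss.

Shutdown price = $28; break-even price = $73

AVC = 37 - 6Q + Q^2; minimized at Q = 3, giving min AVC = $28. That is the shutdown price.
ATC = 216/Q + 37 - 6Q + Q^2. Setting dATC/dQ = −216/Q^2 − 6 + 2Q = 0 gives Q = 6 (since 2·6^3 − 6·6^2 = 216).
min ATC = 216/6 + 37 − 6·6 + 6^2 = $73. That is the break-even price.
For $28 ≤ P < $73 the firm produces at a loss; below $28 it shuts down.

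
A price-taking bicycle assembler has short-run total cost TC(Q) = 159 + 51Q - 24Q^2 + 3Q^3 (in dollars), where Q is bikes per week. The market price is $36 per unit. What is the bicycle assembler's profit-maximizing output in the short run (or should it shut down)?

Strip out fixed cost: VC = 51Q - 24Q^2 + 3Q^3. Then AVC = 51 - 24Q + 3Q^2 and MC = 51 - 48Q + 9Q^2.
AVC hits its minimum where MC = AVC, at Q = 4, giving min AVC = 51 - 24·4 + 3·4^2 = $3.
Because $36 ≥ $3, revenue can cover variable cost; the firm operates.
Set P = MC: 36 = 51 - 48Q + 9Q^2 → 15 - 48Q + 9Q^2 = 0. The roots are Q = 1/3 and Q = 5; the profit-maximizing output is on the rising part of MC, so Q* = 5.
Check: AVC at Q = 5 is $6 ≤ P, so revenue covers variable cost.
Profit = P·Q − TC = 36·5 − 189 = -$9, a loss, but smaller than the $159 fixed cost the firm would lose by shutting down.

Produce at Q = 5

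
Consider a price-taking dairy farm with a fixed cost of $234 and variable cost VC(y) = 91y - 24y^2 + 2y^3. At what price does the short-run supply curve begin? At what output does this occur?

$19 per unit, at y = 6

The shutdown price is the minimum of AVC. VC = 91y - 24y^2 + 2y^3, so AVC = 91 - 24y + 2y^2.
At the minimum of AVC, MC = AVC. MC = 91 - 48y + 6y^2; setting MC = AVC gives 4y^2 - 24y = 0, so y = 6. min AVC = 19.
For P < $19 the firm produces nothing.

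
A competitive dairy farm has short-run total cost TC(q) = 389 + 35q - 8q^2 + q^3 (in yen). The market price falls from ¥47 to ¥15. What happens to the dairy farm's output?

Output falls from 6 to 0 (the firm shuts down)

MC = 35 - 16q + 3q^2; the shutdown threshold is min AVC = ¥19 (at q = 4).
At P = ¥47 ≥ min AVC, set P = MC on the rising branch: q = 6.
At P = ¥15 < min AVC = ¥19, price no longer covers variable cost at any output, so the firm shuts down: q = 0.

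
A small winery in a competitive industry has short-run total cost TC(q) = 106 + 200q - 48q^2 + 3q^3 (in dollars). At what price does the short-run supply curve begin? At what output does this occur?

$8 per unit, at q = 8

The firm shuts down when price falls below the minimum of average variable cost. AVC = VC/q = 200 - 48q + 3q^2.
dAVC/dq = -48 + 6q = 0 gives q = 8. min AVC = 200 - 48·8 + 3·8^2 = 8.
The firm shuts down for any P below $8.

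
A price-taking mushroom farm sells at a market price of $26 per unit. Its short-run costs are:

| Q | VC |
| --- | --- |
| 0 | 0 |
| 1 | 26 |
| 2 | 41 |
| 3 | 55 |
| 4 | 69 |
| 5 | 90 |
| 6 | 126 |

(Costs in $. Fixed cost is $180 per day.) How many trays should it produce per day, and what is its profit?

Profit at each row (π = 26Q − TC): Q=0: -180; Q=1: -180; Q=2: -169; Q=3: -157; Q=4: -145; Q=5: -140; Q=6: -150.
Profit is maximized at Q = 5. AVC there is 90/5 = $18 ≤ P, so producing beats shutting down (which would give -$180).

Q = 5; profit = -$140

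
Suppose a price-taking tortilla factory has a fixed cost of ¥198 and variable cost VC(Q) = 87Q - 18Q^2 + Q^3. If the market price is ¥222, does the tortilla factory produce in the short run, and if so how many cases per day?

Produce at Q = 15

Strip out fixed cost: VC = 87Q - 18Q^2 + Q^3. Then AVC = 87 - 18Q + Q^2 and MC = 87 - 36Q + 3Q^2.
AVC hits its minimum where MC = AVC, at Q = 9, giving min AVC = 87 - 18·9 + 9^2 = ¥6.
Because ¥222 ≥ ¥6, revenue can cover variable cost; the firm operates.
Set P = MC: 222 = 87 - 36Q + 3Q^2 → -135 - 36Q + 3Q^2 = 0. The roots are Q = -3 and Q = 15; the profit-maximizing output is on the rising part of MC, so Q* = 15.
Check: AVC at Q = 15 is ¥42 ≤ P, so revenue covers variable cost.
Profit = P·Q − TC = 222·15 − 828 = ¥2502.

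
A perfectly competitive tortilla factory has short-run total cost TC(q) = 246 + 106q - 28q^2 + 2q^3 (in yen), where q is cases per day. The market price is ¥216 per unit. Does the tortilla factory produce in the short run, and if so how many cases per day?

From TC, MC = TC'(q) = 106 - 56q + 6q^2 and AVC = VC/q = 106 - 28q + 2q^2.
AVC is minimized where dAVC/dq = -28 + 4q = 0, at q = 7; min AVC = 106 - 28·7 + 2·7^2 = ¥8.
Because ¥216 ≥ ¥8, revenue can cover variable cost; the firm operates.
Set P = MC: 216 = 106 - 56q + 6q^2 → -110 - 56q + 6q^2 = 0. The roots are q = -5/3 and q = 11; the profit-maximizing output is on the rising part of MC, so q* = 11.
Check: AVC at q = 11 is ¥40 ≤ P, so revenue covers variable cost.
Profit = P·q − TC = 216·11 − 686 = ¥1690.

Produce at q = 11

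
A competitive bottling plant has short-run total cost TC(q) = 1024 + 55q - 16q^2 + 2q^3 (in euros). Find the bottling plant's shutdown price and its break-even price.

Shutdown price = €23; break-even price = €183

Shutdown price = min AVC. AVC = 55 - 16q + 2q^2, with vertex at q = 4 and minimum €23.
ATC = 1024/q + 55 - 16q + 2q^2. Setting dATC/dq = −1024/q^2 − 16 + 4q = 0 gives q = 8 (since 4·8^3 − 16·8^2 = 1024).
min ATC = 1024/8 + 55 − 16·8 + 2·8^2 = €183. That is the break-even price.
For €23 ≤ P < €183 the firm produces at a loss; below €23 it shuts down.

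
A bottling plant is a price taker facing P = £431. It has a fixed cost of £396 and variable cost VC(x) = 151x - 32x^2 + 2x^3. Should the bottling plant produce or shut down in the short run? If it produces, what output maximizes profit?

From TC, MC = TC'(x) = 151 - 64x + 6x^2 and AVC = VC/x = 151 - 32x + 2x^2.
AVC hits its minimum where MC = AVC, at x = 8, giving min AVC = 151 - 32·8 + 2·8^2 = £23.
P = £431 exceeds min AVC = £23, so the firm stays open.
Solving P = MC: -280 - 64x + 6x^2 = 0 ⇒ x = -10/3 or 14. On the upward-sloping branch, x* = 14.
Check: AVC at x = 14 is £95 ≤ P, so revenue covers variable cost.
Profit = P·x − TC = 431·14 − 1726 = £4308.

Produce at x = 14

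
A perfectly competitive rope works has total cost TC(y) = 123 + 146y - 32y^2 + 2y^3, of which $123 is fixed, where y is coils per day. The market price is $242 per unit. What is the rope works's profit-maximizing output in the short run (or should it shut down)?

Produce at y = 12

Strip out fixed cost: VC = 146y - 32y^2 + 2y^3. Then AVC = 146 - 32y + 2y^2 and MC = 146 - 64y + 6y^2.
AVC is minimized where dAVC/dy = -32 + 4y = 0, at y = 8; min AVC = 146 - 32·8 + 2·8^2 = $18.
P = $242 exceeds min AVC = $18, so the firm stays open.
Set P = MC: 242 = 146 - 64y + 6y^2 → -96 - 64y + 6y^2 = 0. The roots are y = -4/3 and y = 12; the profit-maximizing output is on the rising part of MC, so y* = 12.
Check: AVC at y = 12 is $50 ≤ P, so revenue covers variable cost.
Profit = P·y − TC = 242·12 − 723 = $2181.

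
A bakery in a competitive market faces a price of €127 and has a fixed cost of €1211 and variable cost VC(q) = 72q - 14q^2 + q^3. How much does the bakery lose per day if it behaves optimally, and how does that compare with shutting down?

AVC = 72 - 14q + q^2 has its minimum €23 at q = 7; price €127 clears that bar, so the firm operates.
MC = 72 - 28q + 3q^2. Setting P = MC and taking the root on the rising branch gives q* = 11.
TR = 127·11 = 1397. TC = 1211 + 429 = 1640. Profit = 1397 − 1640 = -€243.
That loss of €243 beats the €1211 the firm would lose by shutting down; producing recovers €968 of fixed cost.

Profit = -€243 at q = 11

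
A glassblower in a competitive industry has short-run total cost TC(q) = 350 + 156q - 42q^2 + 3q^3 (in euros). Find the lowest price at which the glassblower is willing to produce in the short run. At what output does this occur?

€9 per unit, at q = 7

Short-run supply begins at min AVC. From VC = 156q - 42q^2 + 3q^3, AVC = 156 - 42q + 3q^2.
dAVC/dq = -42 + 6q = 0 gives q = 7. min AVC = 156 - 42·7 + 3·7^2 = 9.
The firm shuts down for any P below €9.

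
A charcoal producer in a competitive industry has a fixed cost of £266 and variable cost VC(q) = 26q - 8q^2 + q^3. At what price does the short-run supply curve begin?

£10 per unit

Short-run supply begins at min AVC. From VC = 26q - 8q^2 + q^3, AVC = 26 - 8q + q^2.
dAVC/dq = -8 + 2q = 0 gives q = 4. min AVC = 26 - 8·4 + 4^2 = 10.
So the shutdown price is £10.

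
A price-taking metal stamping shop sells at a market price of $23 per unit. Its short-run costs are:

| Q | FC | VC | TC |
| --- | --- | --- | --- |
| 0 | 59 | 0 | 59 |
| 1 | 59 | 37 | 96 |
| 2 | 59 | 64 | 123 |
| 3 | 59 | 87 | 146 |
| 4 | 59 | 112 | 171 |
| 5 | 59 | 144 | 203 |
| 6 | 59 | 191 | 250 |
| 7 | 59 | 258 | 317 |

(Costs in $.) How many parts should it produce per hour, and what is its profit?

Q = 0 (shut down); profit = -$59

Compute π = P·Q − TC at each output: Q=0: -59; Q=1: -73; Q=2: -77; Q=3: -77; Q=4: -79; Q=5: -88; Q=6: -112; Q=7: -156.
Profit is highest at Q = 0. Equivalently, the lowest AVC in the table is 112/4 ≈ $28 at Q = 4, and P = $23 falls below it — price never covers variable cost, so the firm shuts down and loses only its fixed cost.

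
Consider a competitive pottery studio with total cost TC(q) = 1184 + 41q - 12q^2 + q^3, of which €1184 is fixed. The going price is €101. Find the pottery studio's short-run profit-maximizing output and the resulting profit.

Profit = -€384 at q = 10

AVC = 41 - 12q + q^2 has its minimum €5 at q = 6; price €101 clears that bar, so the firm operates.
With MC = 41 - 24q + 3q^2, P = MC on the upward-sloping part at q* = 10.
TR = 101·10 = 1010. TC = 1184 + 210 = 1394. Profit = 1010 − 1394 = -€384.
By producing, the firm covers all variable cost plus €800 of fixed cost; shutting down would lose the full €1184.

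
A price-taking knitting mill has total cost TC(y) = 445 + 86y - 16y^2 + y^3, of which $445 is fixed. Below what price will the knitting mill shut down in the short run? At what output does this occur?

$22 per unit, at y = 8

The shutdown price is the minimum of AVC. VC = 86y - 16y^2 + y^3, so AVC = 86 - 16y + y^2.
dAVC/dy = -16 + 2y = 0 gives y = 8. min AVC = 86 - 16·8 + 8^2 = 22.
So the shutdown price is $22.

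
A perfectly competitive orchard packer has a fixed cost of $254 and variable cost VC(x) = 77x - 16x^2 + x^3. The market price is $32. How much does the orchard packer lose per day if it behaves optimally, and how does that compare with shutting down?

Profit = -$92 at x = 9

AVC = 77 - 16x + x^2 has its minimum $13 at x = 8; price $32 clears that bar, so the firm operates.
MC = 77 - 32x + 3x^2. Setting P = MC and taking the root on the rising branch gives x* = 9.
TR = 32·9 = 288. TC = 254 + 126 = 380. Profit = 288 − 380 = -$92.
By producing, the firm covers all variable cost plus $162 of fixed cost; shutting down would lose the full $254.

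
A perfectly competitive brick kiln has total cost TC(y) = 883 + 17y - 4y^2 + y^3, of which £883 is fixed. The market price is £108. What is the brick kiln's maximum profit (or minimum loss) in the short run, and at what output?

AVC = 17 - 4y + y^2; min AVC = £13 at y = 2. Since P = £108 ≥ min AVC, the firm produces.
MC = 17 - 8y + 3y^2. Setting P = MC and taking the root on the rising branch gives y* = 7.
TR = 108·7 = 756. TC = 883 + 266 = 1149. Profit = 756 − 1149 = -£393.
Shutting down would mean losing the fixed cost of £883, so operating at a loss of £393 is better by £490.

Profit = -£393 at y = 7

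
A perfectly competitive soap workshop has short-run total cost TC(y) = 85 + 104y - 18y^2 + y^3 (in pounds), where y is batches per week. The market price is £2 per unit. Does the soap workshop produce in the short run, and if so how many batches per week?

Strip out fixed cost: VC = 104y - 18y^2 + y^3. Then AVC = 104 - 18y + y^2 and MC = 104 - 36y + 3y^2.
The AVC parabola has its vertex at y = 18/2 = 9, where AVC = 104 - 18·9 + 9^2 = £23.
Since P = £2 < min AVC = £23, price fails to cover variable cost at any output.
Best response: produce nothing and absorb the £85 fixed cost.

Shut down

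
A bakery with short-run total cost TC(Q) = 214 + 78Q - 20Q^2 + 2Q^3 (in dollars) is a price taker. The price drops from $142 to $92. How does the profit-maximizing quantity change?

AVC = 78 - 20Q + 2Q^2, minimized at Q = 5 where min AVC = $28. MC = 78 - 40Q + 6Q^2.
With P = $142 above the shutdown price, P = MC gives Q = 8.
At P = $92 ≥ min AVC, set P = MC: Q = 7. The firm stays open but cuts output.

Output falls from 8 to 7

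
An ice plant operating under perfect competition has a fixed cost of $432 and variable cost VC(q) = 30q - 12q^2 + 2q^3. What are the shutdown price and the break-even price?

Shutdown price = min AVC. AVC = 30 - 12q + 2q^2, with vertex at q = 3 and minimum $12.
ATC = 432/q + 30 - 12q + 2q^2. Setting dATC/dq = −432/q^2 − 12 + 4q = 0 gives q = 6 (since 4·6^3 − 12·6^2 = 432).
min ATC = 432/6 + 30 − 12·6 + 2·6^2 = $102. That is the break-even price.
For $12 ≤ P < $102 the firm produces at a loss; below $12 it shuts down.

Shutdown price = $12; break-even price = $102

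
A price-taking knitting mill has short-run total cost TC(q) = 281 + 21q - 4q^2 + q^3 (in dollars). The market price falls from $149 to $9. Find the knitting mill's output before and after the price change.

Output falls from 8 to 0 (the firm shuts down)

MC = 21 - 8q + 3q^2; the shutdown threshold is min AVC = $17 (at q = 2).
With P = $149 above the shutdown price, P = MC gives q = 8.
At P = $9 < min AVC = $17, price no longer covers variable cost at any output, so the firm shuts down: q = 0.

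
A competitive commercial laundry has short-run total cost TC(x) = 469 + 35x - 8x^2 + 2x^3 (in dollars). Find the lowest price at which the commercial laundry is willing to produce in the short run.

$27 per unit

The firm shuts down when price falls below the minimum of average variable cost. AVC = VC/x = 35 - 8x + 2x^2.
At the minimum of AVC, MC = AVC. MC = 35 - 16x + 6x^2; setting MC = AVC gives 4x^2 - 8x = 0, so x = 2. min AVC = 27.
So the shutdown price is $27.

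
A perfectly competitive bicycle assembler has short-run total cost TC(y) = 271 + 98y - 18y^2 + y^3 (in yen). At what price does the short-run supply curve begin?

¥17 per unit

Short-run supply begins at min AVC. From VC = 98y - 18y^2 + y^3, AVC = 98 - 18y + y^2.
dAVC/dy = -18 + 2y = 0 gives y = 9. min AVC = 98 - 18·9 + 9^2 = 17.
The firm shuts down for any P below ¥17.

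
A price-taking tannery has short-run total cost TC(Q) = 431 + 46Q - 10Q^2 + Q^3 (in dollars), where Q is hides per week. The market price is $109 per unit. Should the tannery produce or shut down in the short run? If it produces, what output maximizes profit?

Produce at Q = 9

From TC, MC = TC'(Q) = 46 - 20Q + 3Q^2 and AVC = VC/Q = 46 - 10Q + Q^2.
The AVC parabola has its vertex at Q = 10/2 = 5, where AVC = 46 - 10·5 + 5^2 = $21.
Since P = $109 ≥ min AVC = $21, price covers variable cost and the firm should produce.
P = MC gives -63 - 20Q + 3Q^2 = 0, with roots -7/3 and 9. Take the larger (rising MC): Q* = 9.
Check: AVC at Q = 9 is $37 ≤ P, so revenue covers variable cost.
Profit = P·Q − TC = 109·9 − 764 = $217.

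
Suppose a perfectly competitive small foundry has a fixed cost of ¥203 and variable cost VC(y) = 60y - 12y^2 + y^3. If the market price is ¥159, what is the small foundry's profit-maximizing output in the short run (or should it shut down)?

Produce at y = 11

Strip out fixed cost: VC = 60y - 12y^2 + y^3. Then AVC = 60 - 12y + y^2 and MC = 60 - 24y + 3y^2.
AVC hits its minimum where MC = AVC, at y = 6, giving min AVC = 60 - 12·6 + 6^2 = ¥24.
Because ¥159 ≥ ¥24, revenue can cover variable cost; the firm operates.
P = MC gives -99 - 24y + 3y^2 = 0, with roots -3 and 11. Take the larger (rising MC): y* = 11.
Check: AVC at y = 11 is ¥49 ≤ P, so revenue covers variable cost.
Profit = P·y − TC = 159·11 − 742 = ¥1007.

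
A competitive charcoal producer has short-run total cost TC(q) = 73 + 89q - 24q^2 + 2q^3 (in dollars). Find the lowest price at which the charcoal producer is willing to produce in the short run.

$17 per unit

The shutdown price is the minimum of AVC. VC = 89q - 24q^2 + 2q^3, so AVC = 89 - 24q + 2q^2.
At the minimum of AVC, MC = AVC. MC = 89 - 48q + 6q^2; setting MC = AVC gives 4q^2 - 24q = 0, so q = 6. min AVC = 17.
So the shutdown price is $17.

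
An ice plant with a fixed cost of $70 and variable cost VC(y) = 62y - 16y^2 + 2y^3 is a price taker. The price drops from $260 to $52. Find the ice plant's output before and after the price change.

MC = 62 - 32y + 6y^2; the shutdown threshold is min AVC = $30 (at y = 4).
At P = $260 ≥ min AVC, set P = MC on the rising branch: y = 9.
At P = $52 ≥ min AVC, set P = MC: y = 5. The firm stays open but cuts output.

Output falls from 9 to 5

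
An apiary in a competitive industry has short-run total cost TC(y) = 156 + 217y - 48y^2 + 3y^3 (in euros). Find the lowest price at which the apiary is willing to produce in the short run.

€25 per unit

Short-run supply begins at min AVC. From VC = 217y - 48y^2 + 3y^3, AVC = 217 - 48y + 3y^2.
dAVC/dy = -48 + 6y = 0 gives y = 8. min AVC = 217 - 48·8 + 3·8^2 = 25.
So the shutdown price is €25.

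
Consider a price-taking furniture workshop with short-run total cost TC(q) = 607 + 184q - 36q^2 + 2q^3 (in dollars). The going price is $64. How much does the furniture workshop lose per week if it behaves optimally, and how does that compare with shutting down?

AVC = 184 - 36q + 2q^2; min AVC = $22 at q = 9. Since P = $64 ≥ min AVC, the firm produces.
With MC = 184 - 72q + 6q^2, P = MC on the upward-sloping part at q* = 10.
TR = 64·10 = 640. TC = 607 + 240 = 847. Profit = 640 − 847 = -$207.
Shutting down would mean losing the fixed cost of $607, so operating at a loss of $207 is better by $400.

Profit = -$207 at q = 10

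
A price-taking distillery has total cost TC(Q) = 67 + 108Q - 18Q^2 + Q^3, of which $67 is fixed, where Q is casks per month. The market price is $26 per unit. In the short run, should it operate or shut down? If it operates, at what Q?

Strip out fixed cost: VC = 108Q - 18Q^2 + Q^3. Then AVC = 108 - 18Q + Q^2 and MC = 108 - 36Q + 3Q^2.
AVC is minimized where dAVC/dQ = -18 + 2Q = 0, at Q = 9; min AVC = 108 - 18·9 + 9^2 = $27.
P = $26 lies below min AVC = $27; no output level covers variable cost.
The firm minimizes its loss by shutting down and losing only its fixed cost of $67.

Shut down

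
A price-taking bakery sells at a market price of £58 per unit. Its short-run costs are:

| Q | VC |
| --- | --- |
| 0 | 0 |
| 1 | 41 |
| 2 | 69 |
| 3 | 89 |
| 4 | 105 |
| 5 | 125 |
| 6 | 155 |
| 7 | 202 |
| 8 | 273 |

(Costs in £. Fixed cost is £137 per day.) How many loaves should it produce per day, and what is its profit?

Tabulate TR − TC: Q=0: -137; Q=1: -120; Q=2: -90; Q=3: -52; Q=4: -10; Q=5: 28; Q=6: 56; Q=7: 67; Q=8: 54.
Profit is maximized at Q = 7. AVC there is 202/7 = £28.86 ≤ P, so producing beats shutting down (which would give -£137).

Q = 7; profit = £67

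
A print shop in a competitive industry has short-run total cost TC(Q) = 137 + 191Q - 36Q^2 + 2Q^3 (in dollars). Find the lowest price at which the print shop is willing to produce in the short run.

$29 per unit

The shutdown price is the minimum of AVC. VC = 191Q - 36Q^2 + 2Q^3, so AVC = 191 - 36Q + 2Q^2.
At the minimum of AVC, MC = AVC. MC = 191 - 72Q + 6Q^2; setting MC = AVC gives 4Q^2 - 36Q = 0, so Q = 9. min AVC = 29.
The firm shuts down for any P below $29.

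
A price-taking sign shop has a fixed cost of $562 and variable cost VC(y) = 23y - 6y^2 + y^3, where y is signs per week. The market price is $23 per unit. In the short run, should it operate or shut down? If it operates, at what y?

From TC, MC = TC'(y) = 23 - 12y + 3y^2 and AVC = VC/y = 23 - 6y + y^2.
AVC hits its minimum where MC = AVC, at y = 3, giving min AVC = 23 - 6·3 + 3^2 = $14.
Because $23 ≥ $14, revenue can cover variable cost; the firm operates.
Set P = MC: 23 = 23 - 12y + 3y^2 → -12y + 3y^2 = 0. The roots are y = 0 and y = 4; the profit-maximizing output is on the rising part of MC, so y* = 4.
Check: AVC at y = 4 is $15 ≤ P, so revenue covers variable cost.
Profit = P·y − TC = 23·4 − 622 = -$530, a loss, but smaller than the $562 fixed cost the firm would lose by shutting down.

Produce at y = 4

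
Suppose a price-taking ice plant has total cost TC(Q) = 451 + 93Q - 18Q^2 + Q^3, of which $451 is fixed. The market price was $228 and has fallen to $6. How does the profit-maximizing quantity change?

Output falls from 15 to 0 (the firm shuts down)

AVC = 93 - 18Q + Q^2, minimized at Q = 9 where min AVC = $12. MC = 93 - 36Q + 3Q^2.
At P = $228 ≥ min AVC, set P = MC on the rising branch: Q = 15.
At P = $6 < min AVC = $12, price no longer covers variable cost at any output, so the firm shuts down: Q = 0.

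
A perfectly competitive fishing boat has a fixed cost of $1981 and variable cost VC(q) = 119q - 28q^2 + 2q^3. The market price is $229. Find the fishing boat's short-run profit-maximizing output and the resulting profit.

AVC = 119 - 28q + 2q^2; min AVC = $21 at q = 7. Since P = $229 ≥ min AVC, the firm produces.
MC = 119 - 56q + 6q^2. Setting P = MC and taking the root on the rising branch gives q* = 11.
TR = 229·11 = 2519. TC = 1981 + 583 = 2564. Profit = 2519 − 2564 = -$45.
Shutting down would mean losing the fixed cost of $1981, so operating at a loss of $45 is better by $1936.

Profit = -$45 at q = 11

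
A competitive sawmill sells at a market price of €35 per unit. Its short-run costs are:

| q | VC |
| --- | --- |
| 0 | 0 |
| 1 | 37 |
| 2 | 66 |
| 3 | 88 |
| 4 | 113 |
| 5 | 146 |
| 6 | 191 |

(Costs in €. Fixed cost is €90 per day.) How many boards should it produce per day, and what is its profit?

Profit at each row (π = 35q − TC): q=0: -90; q=1: -92; q=2: -86; q=3: -73; q=4: -63; q=5: -61; q=6: -71.
Profit is maximized at q = 5. AVC there is 146/5 = €29.20 ≤ P, so producing beats shutting down (which would give -€90).

q = 5; profit = -€61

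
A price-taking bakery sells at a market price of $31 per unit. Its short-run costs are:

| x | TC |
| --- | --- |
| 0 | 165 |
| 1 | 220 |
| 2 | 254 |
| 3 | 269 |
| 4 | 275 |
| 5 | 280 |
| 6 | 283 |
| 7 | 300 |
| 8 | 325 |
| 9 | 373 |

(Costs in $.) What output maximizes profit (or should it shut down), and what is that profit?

Tabulate TR − TC: x=0: -165; x=1: -189; x=2: -192; x=3: -176; x=4: -151; x=5: -125; x=6: -97; x=7: -83; x=8: -77; x=9: -94.
Profit is maximized at x = 8. AVC there is 160/8 = $20 ≤ P, so producing beats shutting down (which would give -$165).

x = 8; profit = -$77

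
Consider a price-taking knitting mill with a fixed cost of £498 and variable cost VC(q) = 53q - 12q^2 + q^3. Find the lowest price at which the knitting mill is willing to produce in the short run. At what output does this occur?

£17 per unit, at q = 6

Short-run supply begins at min AVC. From VC = 53q - 12q^2 + q^3, AVC = 53 - 12q + q^2.
At the minimum of AVC, MC = AVC. MC = 53 - 24q + 3q^2; setting MC = AVC gives 2q^2 - 12q = 0, so q = 6. min AVC = 17.
For P < £17 the firm produces nothing.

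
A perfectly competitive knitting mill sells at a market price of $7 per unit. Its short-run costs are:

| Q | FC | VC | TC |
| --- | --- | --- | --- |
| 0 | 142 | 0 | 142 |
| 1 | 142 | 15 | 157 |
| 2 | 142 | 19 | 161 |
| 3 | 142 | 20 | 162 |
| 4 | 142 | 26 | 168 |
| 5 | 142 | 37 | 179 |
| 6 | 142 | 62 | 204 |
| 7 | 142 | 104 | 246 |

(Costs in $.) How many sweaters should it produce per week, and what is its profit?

Compute π = P·Q − TC at each output: Q=0: -142; Q=1: -150; Q=2: -147; Q=3: -141; Q=4: -140; Q=5: -144; Q=6: -162; Q=7: -197.
Profit is maximized at Q = 4. AVC there is 26/4 = $6.50 ≤ P, so producing beats shutting down (which would give -$142).

Q = 4; profit = -$140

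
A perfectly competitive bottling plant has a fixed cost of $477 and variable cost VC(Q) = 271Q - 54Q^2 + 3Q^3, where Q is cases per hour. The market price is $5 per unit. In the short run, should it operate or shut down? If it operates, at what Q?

Strip out fixed cost: VC = 271Q - 54Q^2 + 3Q^3. Then AVC = 271 - 54Q + 3Q^2 and MC = 271 - 108Q + 9Q^2.
The AVC parabola has its vertex at Q = 54/6 = 9, where AVC = 271 - 54·9 + 3·9^2 = $28.
Since P = $5 < min AVC = $28, price fails to cover variable cost at any output.
Best response: produce nothing and absorb the $477 fixed cost.

Shut down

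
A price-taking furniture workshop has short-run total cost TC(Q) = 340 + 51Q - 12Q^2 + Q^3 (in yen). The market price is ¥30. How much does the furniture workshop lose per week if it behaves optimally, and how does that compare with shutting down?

AVC = 51 - 12Q + Q^2; min AVC = ¥15 at Q = 6. Since P = ¥30 ≥ min AVC, the firm produces.
MC = 51 - 24Q + 3Q^2. Setting P = MC and taking the root on the rising branch gives Q* = 7.
TR = 30·7 = 210. TC = 340 + 112 = 452. Profit = 210 − 452 = -¥242.
Shutting down would mean losing the fixed cost of ¥340, so operating at a loss of ¥242 is better by ¥98.

Profit = -¥242 at Q = 7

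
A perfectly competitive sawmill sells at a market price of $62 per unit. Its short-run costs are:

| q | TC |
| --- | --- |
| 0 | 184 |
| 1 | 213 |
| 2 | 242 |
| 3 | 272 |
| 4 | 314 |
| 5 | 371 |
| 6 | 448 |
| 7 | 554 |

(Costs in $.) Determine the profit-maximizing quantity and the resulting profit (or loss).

q = 5; profit = -$61

Tabulate TR − TC: q=0: -184; q=1: -151; q=2: -118; q=3: -86; q=4: -66; q=5: -61; q=6: -76; q=7: -120.
Profit is maximized at q = 5. AVC there is 187/5 = $37.40 ≤ P, so producing beats shutting down (which would give -$184).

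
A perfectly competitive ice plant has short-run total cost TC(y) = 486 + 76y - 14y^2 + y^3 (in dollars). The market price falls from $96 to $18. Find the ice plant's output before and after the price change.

Output falls from 10 to 0 (the firm shuts down)

AVC = 76 - 14y + y^2, minimized at y = 7 where min AVC = $27. MC = 76 - 28y + 3y^2.
With P = $96 above the shutdown price, P = MC gives y = 10.
At P = $18 < min AVC = $27, price no longer covers variable cost at any output, so the firm shuts down: y = 0.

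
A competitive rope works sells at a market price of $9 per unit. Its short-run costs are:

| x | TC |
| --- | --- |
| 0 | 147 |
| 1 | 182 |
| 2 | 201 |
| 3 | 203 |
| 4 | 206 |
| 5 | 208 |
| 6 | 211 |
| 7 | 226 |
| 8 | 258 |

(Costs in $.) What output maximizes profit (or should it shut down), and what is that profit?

x = 0 (shut down); profit = -$147

Tabulate TR − TC: x=0: -147; x=1: -173; x=2: -183; x=3: -176; x=4: -170; x=5: -163; x=6: -157; x=7: -163; x=8: -186.
Profit is highest at x = 0. Equivalently, the lowest AVC in the table is 64/6 ≈ $10.67 at x = 6, and P = $9 falls below it — price never covers variable cost, so the firm shuts down and loses only its fixed cost.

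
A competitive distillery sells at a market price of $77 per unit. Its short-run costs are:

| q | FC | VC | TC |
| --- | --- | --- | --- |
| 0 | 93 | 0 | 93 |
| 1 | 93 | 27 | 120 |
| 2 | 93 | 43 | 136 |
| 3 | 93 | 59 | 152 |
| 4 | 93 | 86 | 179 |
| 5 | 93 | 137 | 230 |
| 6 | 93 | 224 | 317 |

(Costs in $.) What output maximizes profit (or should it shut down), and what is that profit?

q = 5; profit = $155

Profit at each row (π = 77q − TC): q=0: -93; q=1: -43; q=2: 18; q=3: 79; q=4: 129; q=5: 155; q=6: 145.
Profit is maximized at q = 5. AVC there is 137/5 = $27.40 ≤ P, so producing beats shutting down (which would give -$93).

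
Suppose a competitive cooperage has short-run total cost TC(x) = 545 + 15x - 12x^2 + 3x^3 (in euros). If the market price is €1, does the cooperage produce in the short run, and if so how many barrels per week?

Shut down

From TC, MC = TC'(x) = 15 - 24x + 9x^2 and AVC = VC/x = 15 - 12x + 3x^2.
The AVC parabola has its vertex at x = 12/6 = 2, where AVC = 15 - 12·2 + 3·2^2 = €3.
P = €1 lies below min AVC = €3; no output level covers variable cost.
Best response: produce nothing and absorb the €545 fixed cost.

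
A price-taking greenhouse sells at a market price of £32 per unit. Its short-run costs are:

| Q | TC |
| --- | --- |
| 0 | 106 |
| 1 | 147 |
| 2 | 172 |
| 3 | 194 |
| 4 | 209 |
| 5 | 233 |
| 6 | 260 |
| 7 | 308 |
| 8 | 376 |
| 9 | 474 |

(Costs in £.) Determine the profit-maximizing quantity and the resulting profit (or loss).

Tabulate TR − TC: Q=0: -106; Q=1: -115; Q=2: -108; Q=3: -98; Q=4: -81; Q=5: -73; Q=6: -68; Q=7: -84; Q=8: -120; Q=9: -186.
Profit is maximized at Q = 6. AVC there is 154/6 = £25.67 ≤ P, so producing beats shutting down (which would give -£106).

Q = 6; profit = -£68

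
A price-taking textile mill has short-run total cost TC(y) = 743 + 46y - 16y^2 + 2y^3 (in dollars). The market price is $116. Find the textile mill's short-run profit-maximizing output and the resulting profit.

Profit = -$155 at y = 7

AVC = 46 - 16y + 2y^2; min AVC = $14 at y = 4. Since P = $116 ≥ min AVC, the firm produces.
MC = 46 - 32y + 6y^2. Setting P = MC and taking the root on the rising branch gives y* = 7.
TR = 116·7 = 812. TC = 743 + 224 = 967. Profit = 812 − 967 = -$155.
Shutting down would mean losing the fixed cost of $743, so operating at a loss of $155 is better by $588.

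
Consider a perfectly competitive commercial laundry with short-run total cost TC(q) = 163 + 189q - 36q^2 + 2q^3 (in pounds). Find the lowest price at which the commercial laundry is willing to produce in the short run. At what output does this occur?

£27 per unit, at q = 9

The firm shuts down when price falls below the minimum of average variable cost. AVC = VC/q = 189 - 36q + 2q^2.
At the minimum of AVC, MC = AVC. MC = 189 - 72q + 6q^2; setting MC = AVC gives 4q^2 - 36q = 0, so q = 9. min AVC = 27.
The firm shuts down for any P below £27.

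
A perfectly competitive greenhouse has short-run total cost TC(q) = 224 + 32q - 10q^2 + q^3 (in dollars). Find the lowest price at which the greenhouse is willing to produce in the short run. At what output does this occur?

$7 per unit, at q = 5

The firm shuts down when price falls below the minimum of average variable cost. AVC = VC/q = 32 - 10q + q^2.
At the minimum of AVC, MC = AVC. MC = 32 - 20q + 3q^2; setting MC = AVC gives 2q^2 - 10q = 0, so q = 5. min AVC = 7.
The firm shuts down for any P below $7.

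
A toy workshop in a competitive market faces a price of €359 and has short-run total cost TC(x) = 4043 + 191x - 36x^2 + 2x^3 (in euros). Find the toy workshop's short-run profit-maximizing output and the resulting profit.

Profit = -€123 at x = 14

AVC = 191 - 36x + 2x^2; min AVC = €29 at x = 9. Since P = €359 ≥ min AVC, the firm produces.
MC = 191 - 72x + 6x^2. Setting P = MC and taking the root on the rising branch gives x* = 14.
TR = 359·14 = 5026. TC = 4043 + 1106 = 5149. Profit = 5026 − 5149 = -€123.
Shutting down would mean losing the fixed cost of €4043, so operating at a loss of €123 is better by €3920.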